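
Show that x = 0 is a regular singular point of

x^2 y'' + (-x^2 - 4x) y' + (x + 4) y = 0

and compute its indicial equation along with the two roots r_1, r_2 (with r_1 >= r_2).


Divide by x^2 to reach normal form y'' + P_1(x) y' + P_2(x) y = 0 with P_1(x) = -1 - 4/x and P_2(x) = 1/x + 4/x^2.
x = 0 is a singular point because the y'-coefficient -1 - 4/x has a pole at x = 0 and the y-coefficient 1/x + 4/x^2 has a pole at x = 0.
It is a regular singular point because x P_1(x) = p(x) = -x - 4 and x^2 P_2(x) = q(x) = x + 4 are polynomials, hence analytic at x = 0.
p(0) = -4,  q(0) = 4.
Indicial equation: r(r-1) + p(0) r + q(0) = 0, i.e. r^2 + (p(0) - 1) r + q(0) = 0, i.e. r^2 - 5 r + 4 = 0.
Discriminant: (-5)^2 - 4(4) = 9, so r = (5 ± 3)/2.
Solving: r_1 = 4, r_2 = 1.

indicial: r^2 - 5 r + 4 = 0; roots r_1 = 4, r_2 = 1


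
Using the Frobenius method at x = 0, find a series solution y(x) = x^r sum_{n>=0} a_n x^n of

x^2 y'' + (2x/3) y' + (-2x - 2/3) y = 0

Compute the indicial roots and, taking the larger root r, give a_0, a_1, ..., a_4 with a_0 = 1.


Write in Frobenius form y'' + (p(x)/x) y' + (q(x)/x^2) y = 0:
  p(x) = 2/3,  q(x) = -2x - 2/3.
Indicial equation: r(r-1) + (2/3) r + (-2/3) = 0 -> roots r_1 = 1, r_2 = -2/3.
Take r = r_1 = 1. Let y(x) = x^r sum_{n>=0} a_n x^n with a_0 = 1.
Substitute y = x^r sum a_n x^n and match x^{r+n}. The recurrence is
  D(n) a_n - 2 a_{n-1} = 0,  where D(n) = (r+n)(r+n-1) + (2/3)(r+n) + (-2/3).
  a_n = 2 / D(n) * a_{n-1}.
Since the indicial polynomial factors as (r - r_1)(r - r_2), D(n) = (r_1 + n - r_1)(r_1 + n - r_2) = n(n + 5/3).
Evaluating step by step (a_0 = 1):
  n = 1: D(1) = 1(1 + 5/3) = 8/3; numerator = 2(1) = 2; a_1 = (2)/(8/3) = 3/4
  n = 2: D(2) = 2(2 + 5/3) = 22/3; numerator = 2(3/4) = 3/2; a_2 = (3/2)/(22/3) = 9/44
  n = 3: D(3) = 3(3 + 5/3) = 14; numerator = 2(9/44) = 9/22; a_3 = (9/22)/(14) = 9/308
  n = 4: D(4) = 4(4 + 5/3) = 68/3; numerator = 2(9/308) = 9/154; a_4 = (9/154)/(68/3) = 27/10472

r = 1; a_0 = 1; a_1 = 3/4; a_2 = 9/44; a_3 = 9/308; a_4 = 27/10472


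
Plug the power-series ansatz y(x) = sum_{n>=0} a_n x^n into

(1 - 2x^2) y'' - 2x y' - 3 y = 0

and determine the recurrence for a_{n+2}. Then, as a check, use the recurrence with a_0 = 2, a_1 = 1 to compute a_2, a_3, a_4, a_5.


Substitute y = sum_n a_n x^n.
(1 - 2 x^2) y'' contributes (n+2)(n+1) a_{n+2} - 2 n(n-1) a_n at x^n.
-2 x y'(x) contributes -2 n a_n at x^n.
-3 y(x) contributes -3 a_n at x^n.
Matching x^n: (n+2)(n+1) a_{n+2} + (-2 n(n-1) - 2 n - 3) a_n = 0.
Thus a_{n+2} = (2 n(n-1) + 2 n + 3) / ((n+1)(n+2)) * a_n.

Check with a_0 = 2, a_1 = 1 (apply the recurrence for n = 0, 1, 2, 3): a_0 = 2, a_1 = 1, a_2 = 3, a_3 = 5/6, a_4 = 11/4, a_5 = 7/8.

a_(n+2) = (2 n(n-1) + 2 n + 3) / ((n+1)(n+2)) * a_n; check: a_0 = 2, a_1 = 1, a_2 = 3, a_3 = 5/6, a_4 = 11/4, a_5 = 7/8


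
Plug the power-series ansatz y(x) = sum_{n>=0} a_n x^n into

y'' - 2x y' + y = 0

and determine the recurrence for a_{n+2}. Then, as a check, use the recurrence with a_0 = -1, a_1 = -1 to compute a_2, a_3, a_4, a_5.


Substitute y = sum_n a_n x^n.
y''(x) has coefficient (n+2)(n+1) a_{n+2} at x^n;
-2 x y'(x) has coefficient -2 n a_n at x^n (shift);
y(x) has coefficient 1 a_n at x^n.
Matching x^n: (n+2)(n+1) a_{n+2} + (-2n + 1) a_n = 0.
Thus a_{n+2} = (2n - 1) / ((n+1)(n+2)) * a_n.

Check with a_0 = -1, a_1 = -1 (apply the recurrence for n = 0, 1, 2, 3): a_0 = -1, a_1 = -1, a_2 = 1/2, a_3 = -1/6, a_4 = 1/8, a_5 = -1/24.

a_(n+2) = (2n - 1) / ((n+1)(n+2)) * a_n; check: a_0 = -1, a_1 = -1, a_2 = 1/2, a_3 = -1/6, a_4 = 1/8, a_5 = -1/24


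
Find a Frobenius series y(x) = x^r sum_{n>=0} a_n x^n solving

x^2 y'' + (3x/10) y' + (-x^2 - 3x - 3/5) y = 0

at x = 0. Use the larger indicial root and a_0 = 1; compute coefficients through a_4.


Write in Frobenius form y'' + (p(x)/x) y' + (q(x)/x^2) y = 0:
  p(x) = 3/10,  q(x) = -x^2 - 3x - 3/5.
Indicial equation: r(r-1) + (3/10) r + (-3/5) = 0 -> roots r_1 = 6/5, r_2 = -1/2.
Take r = r_1 = 6/5. Let y(x) = x^r sum_{n>=0} a_n x^n with a_0 = 1.
Substitute y = x^r sum a_n x^n and match x^{r+n}. The recurrence is
  D(n) a_n - 3 a_{n-1} - 1 a_{n-2} = 0,  where D(n) = (r+n)(r+n-1) + (3/10)(r+n) + (-3/5).
  a_n = [3 a_{n-1} + 1 a_{n-2}] / D(n).
Since the indicial polynomial factors as (r - r_1)(r - r_2), D(n) = (r_1 + n - r_1)(r_1 + n - r_2) = n(n + 17/10).
Evaluating step by step (a_0 = 1):
  n = 1: D(1) = 1(1 + 17/10) = 27/10; numerator = 3(1) = 3; a_1 = (3)/(27/10) = 10/9
  n = 2: D(2) = 2(2 + 17/10) = 37/5; numerator = 3(10/9) + 1(1) = 13/3; a_2 = (13/3)/(37/5) = 65/111
  n = 3: D(3) = 3(3 + 17/10) = 141/10; numerator = 3(65/111) + 1(10/9) = 955/333; a_3 = (955/333)/(141/10) = 9550/46953
  n = 4: D(4) = 4(4 + 17/10) = 114/5; numerator = 3(9550/46953) + 1(65/111) = 18715/15651; a_4 = (18715/15651)/(114/5) = 4925/93906

r = 6/5; a_0 = 1; a_1 = 10/9; a_2 = 65/111; a_3 = 9550/46953; a_4 = 4925/93906


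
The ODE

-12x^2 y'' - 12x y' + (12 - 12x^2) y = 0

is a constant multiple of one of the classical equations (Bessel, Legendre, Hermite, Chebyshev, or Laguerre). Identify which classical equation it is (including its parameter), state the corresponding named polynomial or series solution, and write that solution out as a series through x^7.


All three coefficients share the factor -12; dividing through by -12 gives  x^2 y'' + x y' + (x^2 - 1) y = 0.
This matches the Bessel equation x^2 y'' + x y' + (x^2 - nu^2) y = 0 with nu^2 = 1, so nu = 1; the solution bounded at x = 0 is J_1(x).
Frobenius at x = 0: indicial roots ±nu; for r = nu the recurrence k(k + 2nu) c_k = -c_{k-2} gives the standard series J_nu(x) = sum_{k>=0} (-1)^k / (k! (k+nu)!) (x/2)^(2k+nu). Evaluate the first 4 terms:
  k = 0: (-1)^0 / (0! * 1! * 2^1) x^1 = 1/(1*1*2) x^1 = (1/2) x^1
  k = 1: (-1)^1 / (1! * 2! * 2^3) x^3 = -1/(1*2*8) x^3 = (-1/16) x^3
  k = 2: (-1)^2 / (2! * 3! * 2^5) x^5 = 1/(2*6*32) x^5 = (1/384) x^5
  k = 3: (-1)^3 / (3! * 4! * 2^7) x^7 = -1/(6*24*128) x^7 = (-1/18432) x^7
Hence J_1(x) = -x^7/18432 + x^5/384 - x^3/16 + x/2 + ....

J_1(x); series = -x^7/18432 + x^5/384 - x^3/16 + x/2


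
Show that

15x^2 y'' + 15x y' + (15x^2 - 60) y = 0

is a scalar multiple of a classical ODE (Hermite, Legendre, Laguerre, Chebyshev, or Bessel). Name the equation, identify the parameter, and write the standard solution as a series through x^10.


All three coefficients share the factor 15; dividing through by 15 gives  x^2 y'' + x y' + (x^2 - 4) y = 0.
This matches the Bessel equation x^2 y'' + x y' + (x^2 - nu^2) y = 0 with nu^2 = 4, so nu = 2; the solution bounded at x = 0 is J_2(x).
Frobenius at x = 0: indicial roots ±nu; for r = nu the recurrence k(k + 2nu) c_k = -c_{k-2} gives the standard series J_nu(x) = sum_{k>=0} (-1)^k / (k! (k+nu)!) (x/2)^(2k+nu). Evaluate the first 5 terms:
  k = 0: (-1)^0 / (0! * 2! * 2^2) x^2 = 1/(1*2*4) x^2 = (1/8) x^2
  k = 1: (-1)^1 / (1! * 3! * 2^4) x^4 = -1/(1*6*16) x^4 = (-1/96) x^4
  k = 2: (-1)^2 / (2! * 4! * 2^6) x^6 = 1/(2*24*64) x^6 = (1/3072) x^6
  k = 3: (-1)^3 / (3! * 5! * 2^8) x^8 = -1/(6*120*256) x^8 = (-1/184320) x^8
  k = 4: (-1)^4 / (4! * 6! * 2^10) x^10 = 1/(24*720*1024) x^10 = (1/17694720) x^10
Hence J_2(x) = x^10/17694720 - x^8/184320 + x^6/3072 - x^4/96 + x^2/8 + ....

J_2(x); series = x^10/17694720 - x^8/184320 + x^6/3072 - x^4/96 + x^2/8


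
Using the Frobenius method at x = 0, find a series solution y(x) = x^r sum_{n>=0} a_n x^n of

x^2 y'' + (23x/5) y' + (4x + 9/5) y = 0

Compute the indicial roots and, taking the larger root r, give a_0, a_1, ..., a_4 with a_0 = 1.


Write in Frobenius form y'' + (p(x)/x) y' + (q(x)/x^2) y = 0:
  p(x) = 23/5,  q(x) = 4x + 9/5.
Indicial equation: r(r-1) + (23/5) r + (9/5) = 0 -> roots r_1 = -3/5, r_2 = -3.
Take r = r_1 = -3/5. Let y(x) = x^r sum_{n>=0} a_n x^n with a_0 = 1.
Substitute y = x^r sum a_n x^n and match x^{r+n}. The recurrence is
  D(n) a_n + 4 a_{n-1} = 0,  where D(n) = (r+n)(r+n-1) + (23/5)(r+n) + (9/5).
  a_n = -4 / D(n) * a_{n-1}.
Since the indicial polynomial factors as (r - r_1)(r - r_2), D(n) = (r_1 + n - r_1)(r_1 + n - r_2) = n(n + 12/5).
Evaluating step by step (a_0 = 1):
  n = 1: D(1) = 1(1 + 12/5) = 17/5; numerator = -4(1) = -4; a_1 = (-4)/(17/5) = -20/17
  n = 2: D(2) = 2(2 + 12/5) = 44/5; numerator = -4(-20/17) = 80/17; a_2 = (80/17)/(44/5) = 100/187
  n = 3: D(3) = 3(3 + 12/5) = 81/5; numerator = -4(100/187) = -400/187; a_3 = (-400/187)/(81/5) = -2000/15147
  n = 4: D(4) = 4(4 + 12/5) = 128/5; numerator = -4(-2000/15147) = 8000/15147; a_4 = (8000/15147)/(128/5) = 625/30294

r = -3/5; a_0 = 1; a_1 = -20/17; a_2 = 100/187; a_3 = -2000/15147; a_4 = 625/30294


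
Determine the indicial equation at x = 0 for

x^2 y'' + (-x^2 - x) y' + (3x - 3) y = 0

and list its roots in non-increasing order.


Divide by x^2 to reach normal form y'' + P_1(x) y' + P_2(x) y = 0 with P_1(x) = -1 - 1/x and P_2(x) = 3/x - 3/x^2.
x = 0 is a singular point because the y'-coefficient -1 - 1/x has a pole at x = 0 and the y-coefficient 3/x - 3/x^2 has a pole at x = 0.
It is a regular singular point because x P_1(x) = p(x) = -x - 1 and x^2 P_2(x) = q(x) = 3x - 3 are polynomials, hence analytic at x = 0.
p(0) = -1,  q(0) = -3.
Indicial equation: r(r-1) + p(0) r + q(0) = 0, i.e. r^2 + (p(0) - 1) r + q(0) = 0, i.e. r^2 - 2 r - 3 = 0.
Discriminant: (-2)^2 - 4(-3) = 16, so r = (2 ± 4)/2.
Solving: r_1 = 3, r_2 = -1.

indicial: r^2 - 2 r - 3 = 0; roots r_1 = 3, r_2 = -1


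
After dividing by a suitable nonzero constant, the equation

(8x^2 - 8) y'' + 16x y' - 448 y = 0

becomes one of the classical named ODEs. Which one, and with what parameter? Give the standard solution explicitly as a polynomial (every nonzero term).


All three coefficients share the factor -8; dividing through by -8 gives  (1 - x^2) y'' - 2x y' + 56 y = 0.
This matches the Legendre equation (1 - x^2) y'' - 2x y' + n(n+1) y = 0 (note the -2x y' term) with n(n+1) = 56, so n = 7; the polynomial solution is P_7(x).
With y = sum_k a_k x^k, matching x^k gives (k+2)(k+1) a_{k+2} = [k(k+1) - n(n+1)] a_k = (k - 7)(k + 8) a_k. The right side vanishes at k = 7, so the series with the parity of 7 terminates at degree 7.
Standard normalization (P_n(1) = 1): leading coefficient (2n)!/(2^n (n!)^2) = 87178291200/(128*25401600) = 429/16, so a_7 = 429/16. Work downward with a_k = (k+1)(k+2) a_{k+2} / ((k - 7)(k + 8)):
  a_5 = (6)(7)(429/16) / ((5 - 7)(5 + 8)) = (9009/8)/(-26) = -693/16
  a_3 = (4)(5)(-693/16) / ((3 - 7)(3 + 8)) = (-3465/4)/(-44) = 315/16
  a_1 = (2)(3)(315/16) / ((1 - 7)(1 + 8)) = (945/8)/(-54) = -35/16
Hence P_7(x) = 429 x^7/16 - 693 x^5/16 + 315 x^3/16 - 35 x/16.

P_7(x); series = 429 x^7/16 - 693 x^5/16 + 315 x^3/16 - 35 x/16


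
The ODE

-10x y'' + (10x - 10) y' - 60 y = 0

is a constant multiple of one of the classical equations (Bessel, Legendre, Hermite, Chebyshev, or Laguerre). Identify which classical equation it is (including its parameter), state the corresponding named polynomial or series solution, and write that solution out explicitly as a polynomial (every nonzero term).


All three coefficients share the factor -10; dividing through by -10 gives  x y'' + (1 - x) y' + 6 y = 0.
This matches the Laguerre equation x y'' + (1 - x) y' + n y = 0 with n = 6; the polynomial solution is L_6(x).
With y = sum_k a_k x^k, matching x^k gives (k+1)k a_{k+1} + (k+1) a_{k+1} - k a_k + n a_k = 0, i.e. (k+1)^2 a_{k+1} = (k - n) a_k = (k - 6) a_k. The right side vanishes at k = 6, so the series terminates at degree 6.
Standard normalization L_n(0) = 1 gives a_0 = 1. Work upward with a_{k+1} = (k - 6) a_k / (k+1)^2:
  a_1 = (0 - 6)(1) / 1^2 = -6/1 = -6
  a_2 = (1 - 6)(-6) / 2^2 = 30/4 = 15/2
  a_3 = (2 - 6)(15/2) / 3^2 = -30/9 = -10/3
  a_4 = (3 - 6)(-10/3) / 4^2 = 10/16 = 5/8
  a_5 = (4 - 6)(5/8) / 5^2 = (-5/4)/25 = -1/20
  a_6 = (5 - 6)(-1/20) / 6^2 = (1/20)/36 = 1/720
Hence L_6(x) = x^6/720 - x^5/20 + 5 x^4/8 - 10 x^3/3 + 15 x^2/2 - 6 x + 1.

L_6(x); series = x^6/720 - x^5/20 + 5 x^4/8 - 10 x^3/3 + 15 x^2/2 - 6 x + 1


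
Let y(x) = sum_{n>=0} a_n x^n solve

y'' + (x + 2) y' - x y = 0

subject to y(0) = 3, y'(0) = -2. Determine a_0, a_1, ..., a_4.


Ansatz: y(x) = sum_{n>=0} a_n x^n, so y'(x) = sum_{n>=1} n a_n x^(n-1) and y''(x) = sum_{n>=2} n(n-1) a_n x^(n-2).
Substitute into P(x) y'' + Q(x) y' + R(x) y = 0 with P(x) = 1, Q(x) = x + 2, R(x) = -x, and match powers of x.
Initial conditions: a_0 = 3, a_1 = -2.
Setting the coefficient of each power of x to zero and solving order by order (substituting the coefficients already found):
  x^0: 2 a_2 + 2 a_1 = 0  ->  2 a_2 = -2 a_1 = 4  ->  a_2 = 2
  x^1: 6 a_3 + 4 a_2 + a_1 - a_0 = 0  ->  6 a_3 = -4 a_2 - a_1 + a_0 = -3  ->  a_3 = -1/2
  x^2: 12 a_4 + 6 a_3 + 2 a_2 - a_1 = 0  ->  12 a_4 = -6 a_3 - 2 a_2 + a_1 = -3  ->  a_4 = -1/4
Truncated series: y(x) = 3 - 2 x + 2 x^2 - (1/2) x^3 - (1/4) x^4 + O(x^5).

a_0 = 3; a_1 = -2; a_2 = 2; a_3 = -1/2; a_4 = -1/4


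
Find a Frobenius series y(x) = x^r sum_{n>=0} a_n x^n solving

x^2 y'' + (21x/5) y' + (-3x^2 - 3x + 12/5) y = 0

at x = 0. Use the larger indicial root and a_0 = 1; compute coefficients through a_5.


Write in Frobenius form y'' + (p(x)/x) y' + (q(x)/x^2) y = 0:
  p(x) = 21/5,  q(x) = -3x^2 - 3x + 12/5.
Indicial equation: r(r-1) + (21/5) r + (12/5) = 0 -> roots r_1 = -6/5, r_2 = -2.
Take r = r_1 = -6/5. Let y(x) = x^r sum_{n>=0} a_n x^n with a_0 = 1.
Substitute y = x^r sum a_n x^n and match x^{r+n}. The recurrence is
  D(n) a_n - 3 a_{n-1} - 3 a_{n-2} = 0,  where D(n) = (r+n)(r+n-1) + (21/5)(r+n) + (12/5).
  a_n = [3 a_{n-1} + 3 a_{n-2}] / D(n).
Since the indicial polynomial factors as (r - r_1)(r - r_2), D(n) = (r_1 + n - r_1)(r_1 + n - r_2) = n(n + 4/5).
Evaluating step by step (a_0 = 1):
  n = 1: D(1) = 1(1 + 4/5) = 9/5; numerator = 3(1) = 3; a_1 = (3)/(9/5) = 5/3
  n = 2: D(2) = 2(2 + 4/5) = 28/5; numerator = 3(5/3) + 3(1) = 8; a_2 = (8)/(28/5) = 10/7
  n = 3: D(3) = 3(3 + 4/5) = 57/5; numerator = 3(10/7) + 3(5/3) = 65/7; a_3 = (65/7)/(57/5) = 325/399
  n = 4: D(4) = 4(4 + 4/5) = 96/5; numerator = 3(325/399) + 3(10/7) = 895/133; a_4 = (895/133)/(96/5) = 4475/12768
  n = 5: D(5) = 5(5 + 4/5) = 29; numerator = 3(4475/12768) + 3(325/399) = 2125/608; a_5 = (2125/608)/(29) = 2125/17632

r = -6/5; a_0 = 1; a_1 = 5/3; a_2 = 10/7; a_3 = 325/399; a_4 = 4475/12768; a_5 = 2125/17632


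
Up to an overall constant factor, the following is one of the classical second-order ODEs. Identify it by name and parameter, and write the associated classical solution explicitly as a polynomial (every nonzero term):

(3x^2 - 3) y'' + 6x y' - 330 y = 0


All three coefficients share the factor -3; dividing through by -3 gives  (1 - x^2) y'' - 2x y' + 110 y = 0.
This matches the Legendre equation (1 - x^2) y'' - 2x y' + n(n+1) y = 0 (note the -2x y' term) with n(n+1) = 110, so n = 10; the polynomial solution is P_10(x).
With y = sum_k a_k x^k, matching x^k gives (k+2)(k+1) a_{k+2} = [k(k+1) - n(n+1)] a_k = (k - 10)(k + 11) a_k. The right side vanishes at k = 10, so the series with the parity of 10 terminates at degree 10.
Standard normalization (P_n(1) = 1): leading coefficient (2n)!/(2^n (n!)^2) = 2432902008176640000/(1024*13168189440000) = 46189/256, so a_10 = 46189/256. Work downward with a_k = (k+1)(k+2) a_{k+2} / ((k - 10)(k + 11)):
  a_8 = (9)(10)(46189/256) / ((8 - 10)(8 + 11)) = (2078505/128)/(-38) = -109395/256
  a_6 = (7)(8)(-109395/256) / ((6 - 10)(6 + 11)) = (-765765/32)/(-68) = 45045/128
  a_4 = (5)(6)(45045/128) / ((4 - 10)(4 + 11)) = (675675/64)/(-90) = -15015/128
  a_2 = (3)(4)(-15015/128) / ((2 - 10)(2 + 11)) = (-45045/32)/(-104) = 3465/256
  a_0 = (1)(2)(3465/256) / ((0 - 10)(0 + 11)) = (3465/128)/(-110) = -63/256
Hence P_10(x) = 46189 x^10/256 - 109395 x^8/256 + 45045 x^6/128 - 15015 x^4/128 + 3465 x^2/256 - 63/256.

P_10(x); series = 46189 x^10/256 - 109395 x^8/256 + 45045 x^6/128 - 15015 x^4/128 + 3465 x^2/256 - 63/256


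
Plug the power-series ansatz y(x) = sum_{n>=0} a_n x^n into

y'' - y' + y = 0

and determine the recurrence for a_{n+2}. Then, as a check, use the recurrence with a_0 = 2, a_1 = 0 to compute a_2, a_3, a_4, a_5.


Substitute y = sum_n a_n x^n.
y''(x) has coefficient (n+2)(n+1) a_{n+2} at x^n;
-y'(x) has coefficient -(n+1) a_{n+1} at x^n;
y(x) has coefficient 1 a_n at x^n.
Matching x^n: (n+2)(n+1) a_{n+2} - (n+1) a_{n+1} + 1 a_n = 0.
Thus a_{n+2} = [(n+1) a_{n+1} - 1 a_n] / ((n+1)(n+2)).

Check with a_0 = 2, a_1 = 0 (apply the recurrence for n = 0, 1, 2, 3): a_0 = 2, a_1 = 0, a_2 = -1, a_3 = -1/3, a_4 = 0, a_5 = 1/60.

a_(n+2) = [(n+1) a_(n+1) - 1 a_n] / ((n+1)(n+2)); check: a_0 = 2, a_1 = 0, a_2 = -1, a_3 = -1/3, a_4 = 0, a_5 = 1/60


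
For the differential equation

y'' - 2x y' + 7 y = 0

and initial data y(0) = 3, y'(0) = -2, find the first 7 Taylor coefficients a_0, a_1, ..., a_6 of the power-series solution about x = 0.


Ansatz: y(x) = sum_{n>=0} a_n x^n, so y'(x) = sum_{n>=1} n a_n x^(n-1) and y''(x) = sum_{n>=2} n(n-1) a_n x^(n-2).
Substitute into P(x) y'' + Q(x) y' + R(x) y = 0 with P(x) = 1, Q(x) = -2x, R(x) = 7, and match powers of x.
Initial conditions: a_0 = 3, a_1 = -2.
Setting the coefficient of each power of x to zero and solving order by order (substituting the coefficients already found):
  x^0: 2 a_2 + 7 a_0 = 0  ->  2 a_2 = -7 a_0 = -21  ->  a_2 = -21/2
  x^1: 6 a_3 + 5 a_1 = 0  ->  6 a_3 = -5 a_1 = 10  ->  a_3 = 5/3
  x^2: 12 a_4 + 3 a_2 = 0  ->  12 a_4 = -3 a_2 = 63/2  ->  a_4 = 21/8
  x^3: 20 a_5 + a_3 = 0  ->  20 a_5 = -a_3 = -5/3  ->  a_5 = -1/12
  x^4: 30 a_6 - a_4 = 0  ->  30 a_6 = a_4 = 21/8  ->  a_6 = 7/80
Truncated series: y(x) = 3 - 2 x - (21/2) x^2 + (5/3) x^3 + (21/8) x^4 - (1/12) x^5 + (7/80) x^6 + O(x^7).

a_0 = 3; a_1 = -2; a_2 = -21/2; a_3 = 5/3; a_4 = 21/8; a_5 = -1/12; a_6 = 7/80


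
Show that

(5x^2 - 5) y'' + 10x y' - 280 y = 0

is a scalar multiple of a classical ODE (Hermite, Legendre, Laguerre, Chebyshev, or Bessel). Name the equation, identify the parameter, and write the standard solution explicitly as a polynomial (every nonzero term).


All three coefficients share the factor -5; dividing through by -5 gives  (1 - x^2) y'' - 2x y' + 56 y = 0.
This matches the Legendre equation (1 - x^2) y'' - 2x y' + n(n+1) y = 0 (note the -2x y' term) with n(n+1) = 56, so n = 7; the polynomial solution is P_7(x).
With y = sum_k a_k x^k, matching x^k gives (k+2)(k+1) a_{k+2} = [k(k+1) - n(n+1)] a_k = (k - 7)(k + 8) a_k. The right side vanishes at k = 7, so the series with the parity of 7 terminates at degree 7.
Standard normalization (P_n(1) = 1): leading coefficient (2n)!/(2^n (n!)^2) = 87178291200/(128*25401600) = 429/16, so a_7 = 429/16. Work downward with a_k = (k+1)(k+2) a_{k+2} / ((k - 7)(k + 8)):
  a_5 = (6)(7)(429/16) / ((5 - 7)(5 + 8)) = (9009/8)/(-26) = -693/16
  a_3 = (4)(5)(-693/16) / ((3 - 7)(3 + 8)) = (-3465/4)/(-44) = 315/16
  a_1 = (2)(3)(315/16) / ((1 - 7)(1 + 8)) = (945/8)/(-54) = -35/16
Hence P_7(x) = 429 x^7/16 - 693 x^5/16 + 315 x^3/16 - 35 x/16.

P_7(x); series = 429 x^7/16 - 693 x^5/16 + 315 x^3/16 - 35 x/16


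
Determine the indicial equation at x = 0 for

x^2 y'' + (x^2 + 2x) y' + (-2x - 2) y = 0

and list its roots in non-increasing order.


Divide by x^2 to reach normal form y'' + P_1(x) y' + P_2(x) y = 0 with P_1(x) = 1 + 2/x and P_2(x) = -2/x - 2/x^2.
x = 0 is a singular point because the y'-coefficient 1 + 2/x has a pole at x = 0 and the y-coefficient -2/x - 2/x^2 has a pole at x = 0.
It is a regular singular point because x P_1(x) = p(x) = x + 2 and x^2 P_2(x) = q(x) = -2x - 2 are polynomials, hence analytic at x = 0.
p(0) = 2,  q(0) = -2.
Indicial equation: r(r-1) + p(0) r + q(0) = 0, i.e. r^2 + (p(0) - 1) r + q(0) = 0, i.e. r^2 + 1 r - 2 = 0.
Discriminant: (1)^2 - 4(-2) = 9, so r = (-1 ± 3)/2.
Solving: r_1 = 1, r_2 = -2.

indicial: r^2 + 1 r - 2 = 0; roots r_1 = 1, r_2 = -2


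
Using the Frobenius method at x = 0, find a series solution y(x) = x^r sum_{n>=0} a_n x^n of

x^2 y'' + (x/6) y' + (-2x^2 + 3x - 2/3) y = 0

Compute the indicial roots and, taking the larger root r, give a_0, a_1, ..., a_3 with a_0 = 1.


Write in Frobenius form y'' + (p(x)/x) y' + (q(x)/x^2) y = 0:
  p(x) = 1/6,  q(x) = -2x^2 + 3x - 2/3.
Indicial equation: r(r-1) + (1/6) r + (-2/3) = 0 -> roots r_1 = 4/3, r_2 = -1/2.
Take r = r_1 = 4/3. Let y(x) = x^r sum_{n>=0} a_n x^n with a_0 = 1.
Substitute y = x^r sum a_n x^n and match x^{r+n}. The recurrence is
  D(n) a_n + 3 a_{n-1} - 2 a_{n-2} = 0,  where D(n) = (r+n)(r+n-1) + (1/6)(r+n) + (-2/3).
  a_n = [-3 a_{n-1} + 2 a_{n-2}] / D(n).
Since the indicial polynomial factors as (r - r_1)(r - r_2), D(n) = (r_1 + n - r_1)(r_1 + n - r_2) = n(n + 11/6).
Evaluating step by step (a_0 = 1):
  n = 1: D(1) = 1(1 + 11/6) = 17/6; numerator = -3(1) = -3; a_1 = (-3)/(17/6) = -18/17
  n = 2: D(2) = 2(2 + 11/6) = 23/3; numerator = -3(-18/17) + 2(1) = 88/17; a_2 = (88/17)/(23/3) = 264/391
  n = 3: D(3) = 3(3 + 11/6) = 29/2; numerator = -3(264/391) + 2(-18/17) = -1620/391; a_3 = (-1620/391)/(29/2) = -3240/11339

r = 4/3; a_0 = 1; a_1 = -18/17; a_2 = 264/391; a_3 = -3240/11339


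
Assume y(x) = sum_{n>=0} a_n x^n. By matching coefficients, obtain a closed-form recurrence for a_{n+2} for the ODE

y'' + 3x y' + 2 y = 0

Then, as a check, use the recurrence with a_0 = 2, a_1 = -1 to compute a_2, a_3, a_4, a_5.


Substitute y = sum_n a_n x^n.
y''(x) has coefficient (n+2)(n+1) a_{n+2} at x^n;
3 x y'(x) has coefficient 3 n a_n at x^n (shift);
2 y(x) has coefficient 2 a_n at x^n.
Matching x^n: (n+2)(n+1) a_{n+2} + (3n + 2) a_n = 0.
Thus a_{n+2} = (-3n - 2) / ((n+1)(n+2)) * a_n.

Check with a_0 = 2, a_1 = -1 (apply the recurrence for n = 0, 1, 2, 3): a_0 = 2, a_1 = -1, a_2 = -2, a_3 = 5/6, a_4 = 4/3, a_5 = -11/24.

a_(n+2) = (-3n - 2) / ((n+1)(n+2)) * a_n; check: a_0 = 2, a_1 = -1, a_2 = -2, a_3 = 5/6, a_4 = 4/3, a_5 = -11/24


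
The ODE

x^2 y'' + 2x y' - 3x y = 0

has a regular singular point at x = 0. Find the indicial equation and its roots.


Divide by x^2 to reach normal form y'' + P_1(x) y' + P_2(x) y = 0 with P_1(x) = 2/x and P_2(x) = -3/x.
x = 0 is a singular point because the y'-coefficient 2/x has a pole at x = 0 and the y-coefficient -3/x has a pole at x = 0.
It is a regular singular point because x P_1(x) = p(x) = 2 and x^2 P_2(x) = q(x) = -3x are polynomials, hence analytic at x = 0.
p(0) = 2,  q(0) = 0.
Indicial equation: r(r-1) + p(0) r + q(0) = 0, i.e. r^2 + (p(0) - 1) r + q(0) = 0, i.e. r^2 + 1 r = 0.
Discriminant: (1)^2 - 4(0) = 1, so r = (-1 ± 1)/2.
Solving: r_1 = 0, r_2 = -1.

indicial: r^2 + 1 r = 0; roots r_1 = 0, r_2 = -1


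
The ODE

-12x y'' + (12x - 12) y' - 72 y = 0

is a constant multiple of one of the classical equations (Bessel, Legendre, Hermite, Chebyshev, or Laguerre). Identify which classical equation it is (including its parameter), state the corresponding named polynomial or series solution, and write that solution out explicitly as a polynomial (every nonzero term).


All three coefficients share the factor -12; dividing through by -12 gives  x y'' + (1 - x) y' + 6 y = 0.
This matches the Laguerre equation x y'' + (1 - x) y' + n y = 0 with n = 6; the polynomial solution is L_6(x).
With y = sum_k a_k x^k, matching x^k gives (k+1)k a_{k+1} + (k+1) a_{k+1} - k a_k + n a_k = 0, i.e. (k+1)^2 a_{k+1} = (k - n) a_k = (k - 6) a_k. The right side vanishes at k = 6, so the series terminates at degree 6.
Standard normalization L_n(0) = 1 gives a_0 = 1. Work upward with a_{k+1} = (k - 6) a_k / (k+1)^2:
  a_1 = (0 - 6)(1) / 1^2 = -6/1 = -6
  a_2 = (1 - 6)(-6) / 2^2 = 30/4 = 15/2
  a_3 = (2 - 6)(15/2) / 3^2 = -30/9 = -10/3
  a_4 = (3 - 6)(-10/3) / 4^2 = 10/16 = 5/8
  a_5 = (4 - 6)(5/8) / 5^2 = (-5/4)/25 = -1/20
  a_6 = (5 - 6)(-1/20) / 6^2 = (1/20)/36 = 1/720
Hence L_6(x) = x^6/720 - x^5/20 + 5 x^4/8 - 10 x^3/3 + 15 x^2/2 - 6 x + 1.

L_6(x); series = x^6/720 - x^5/20 + 5 x^4/8 - 10 x^3/3 + 15 x^2/2 - 6 x + 1


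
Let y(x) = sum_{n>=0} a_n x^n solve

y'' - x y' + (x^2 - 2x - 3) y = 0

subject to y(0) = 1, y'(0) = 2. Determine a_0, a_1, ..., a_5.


Ansatz: y(x) = sum_{n>=0} a_n x^n, so y'(x) = sum_{n>=1} n a_n x^(n-1) and y''(x) = sum_{n>=2} n(n-1) a_n x^(n-2).
Substitute into P(x) y'' + Q(x) y' + R(x) y = 0 with P(x) = 1, Q(x) = -x, R(x) = x^2 - 2x - 3, and match powers of x.
Initial conditions: a_0 = 1, a_1 = 2.
Setting the coefficient of each power of x to zero and solving order by order (substituting the coefficients already found):
  x^0: 2 a_2 - 3 a_0 = 0  ->  2 a_2 = 3 a_0 = 3  ->  a_2 = 3/2
  x^1: 6 a_3 - 4 a_1 - 2 a_0 = 0  ->  6 a_3 = 4 a_1 + 2 a_0 = 10  ->  a_3 = 5/3
  x^2: 12 a_4 - 5 a_2 - 2 a_1 + a_0 = 0  ->  12 a_4 = 5 a_2 + 2 a_1 - a_0 = 21/2  ->  a_4 = 7/8
  x^3: 20 a_5 - 6 a_3 - 2 a_2 + a_1 = 0  ->  20 a_5 = 6 a_3 + 2 a_2 - a_1 = 11  ->  a_5 = 11/20
Truncated series: y(x) = 1 + 2 x + (3/2) x^2 + (5/3) x^3 + (7/8) x^4 + (11/20) x^5 + O(x^6).

a_0 = 1; a_1 = 2; a_2 = 3/2; a_3 = 5/3; a_4 = 7/8; a_5 = 11/20


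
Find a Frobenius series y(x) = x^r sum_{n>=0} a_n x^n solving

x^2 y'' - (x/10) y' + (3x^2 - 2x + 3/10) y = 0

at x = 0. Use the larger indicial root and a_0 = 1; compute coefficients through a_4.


Write in Frobenius form y'' + (p(x)/x) y' + (q(x)/x^2) y = 0:
  p(x) = -1/10,  q(x) = 3x^2 - 2x + 3/10.
Indicial equation: r(r-1) + (-1/10) r + (3/10) = 0 -> roots r_1 = 3/5, r_2 = 1/2.
Take r = r_1 = 3/5. Let y(x) = x^r sum_{n>=0} a_n x^n with a_0 = 1.
Substitute y = x^r sum a_n x^n and match x^{r+n}. The recurrence is
  D(n) a_n - 2 a_{n-1} + 3 a_{n-2} = 0,  where D(n) = (r+n)(r+n-1) + (-1/10)(r+n) + (3/10).
  a_n = [2 a_{n-1} - 3 a_{n-2}] / D(n).
Since the indicial polynomial factors as (r - r_1)(r - r_2), D(n) = (r_1 + n - r_1)(r_1 + n - r_2) = n(n + 1/10).
Evaluating step by step (a_0 = 1):
  n = 1: D(1) = 1(1 + 1/10) = 11/10; numerator = 2(1) = 2; a_1 = (2)/(11/10) = 20/11
  n = 2: D(2) = 2(2 + 1/10) = 21/5; numerator = 2(20/11) - 3(1) = 7/11; a_2 = (7/11)/(21/5) = 5/33
  n = 3: D(3) = 3(3 + 1/10) = 93/10; numerator = 2(5/33) - 3(20/11) = -170/33; a_3 = (-170/33)/(93/10) = -1700/3069
  n = 4: D(4) = 4(4 + 1/10) = 82/5; numerator = 2(-1700/3069) - 3(5/33) = -4795/3069; a_4 = (-4795/3069)/(82/5) = -23975/251658

r = 3/5; a_0 = 1; a_1 = 20/11; a_2 = 5/33; a_3 = -1700/3069; a_4 = -23975/251658


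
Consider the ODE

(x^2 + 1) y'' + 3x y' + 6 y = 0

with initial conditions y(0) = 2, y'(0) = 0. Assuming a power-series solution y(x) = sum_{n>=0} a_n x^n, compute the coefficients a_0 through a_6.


Ansatz: y(x) = sum_{n>=0} a_n x^n, so y'(x) = sum_{n>=1} n a_n x^(n-1) and y''(x) = sum_{n>=2} n(n-1) a_n x^(n-2).
Substitute into P(x) y'' + Q(x) y' + R(x) y = 0 with P(x) = x^2 + 1, Q(x) = 3x, R(x) = 6, and match powers of x.
Initial conditions: a_0 = 2, a_1 = 0.
Setting the coefficient of each power of x to zero and solving order by order (substituting the coefficients already found):
  x^0: 2 a_2 + 6 a_0 = 0  ->  2 a_2 = -6 a_0 = -12  ->  a_2 = -6
  x^1: 6 a_3 + 9 a_1 = 0  ->  6 a_3 = -9 a_1 = 0  ->  a_3 = 0
  x^2: 12 a_4 + 14 a_2 = 0  ->  12 a_4 = -14 a_2 = 84  ->  a_4 = 7
  x^3: 20 a_5 + 21 a_3 = 0  ->  20 a_5 = -21 a_3 = 0  ->  a_5 = 0
  x^4: 30 a_6 + 30 a_4 = 0  ->  30 a_6 = -30 a_4 = -210  ->  a_6 = -7
Truncated series: y(x) = 2 - 6 x^2 + 7 x^4 - 7 x^6 + O(x^7).

a_0 = 2; a_1 = 0; a_2 = -6; a_3 = 0; a_4 = 7; a_5 = 0; a_6 = -7


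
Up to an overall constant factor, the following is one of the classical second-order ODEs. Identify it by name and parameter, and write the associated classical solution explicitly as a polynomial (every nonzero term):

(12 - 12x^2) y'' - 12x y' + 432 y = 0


All three coefficients share the factor 12; dividing through by 12 gives  (1 - x^2) y'' - x y' + 36 y = 0.
This matches the Chebyshev equation (1 - x^2) y'' - x y' + n^2 y = 0 (note the -x y' term, not -2x y') with n^2 = 36, so n = 6; the polynomial solution is T_6(x).
With y = sum_k a_k x^k, matching x^k gives (k+2)(k+1) a_{k+2} = (k^2 - n^2) a_k = (k - 6)(k + 6) a_k. The right side vanishes at k = 6, so the series with the parity of 6 terminates at degree 6.
Standard normalization: leading coefficient of T_n is 2^(n-1), so a_6 = 2^5 = 32. Work downward with a_k = (k+1)(k+2) a_{k+2} / ((k - 6)(k + 6)):
  a_4 = (5)(6)(32) / ((4 - 6)(4 + 6)) = 960/(-20) = -48
  a_2 = (3)(4)(-48) / ((2 - 6)(2 + 6)) = -576/(-32) = 18
  a_0 = (1)(2)(18) / ((0 - 6)(0 + 6)) = 36/(-36) = -1
Hence T_6(x) = 32 x^6 - 48 x^4 + 18 x^2 - 1.

T_6(x); series = 32 x^6 - 48 x^4 + 18 x^2 - 1


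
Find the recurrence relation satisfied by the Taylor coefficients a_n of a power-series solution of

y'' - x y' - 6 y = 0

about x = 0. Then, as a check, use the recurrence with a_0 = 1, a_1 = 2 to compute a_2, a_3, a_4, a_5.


Substitute y = sum_n a_n x^n.
y''(x) has coefficient (n+2)(n+1) a_{n+2} at x^n;
-x y'(x) has coefficient -n a_n at x^n (shift);
-6 y(x) has coefficient -6 a_n at x^n.
Matching x^n: (n+2)(n+1) a_{n+2} + (-n - 6) a_n = 0.
Thus a_{n+2} = (n + 6) / ((n+1)(n+2)) * a_n.

Check with a_0 = 1, a_1 = 2 (apply the recurrence for n = 0, 1, 2, 3): a_0 = 1, a_1 = 2, a_2 = 3, a_3 = 7/3, a_4 = 2, a_5 = 21/20.

a_(n+2) = (n + 6) / ((n+1)(n+2)) * a_n; check: a_0 = 1, a_1 = 2, a_2 = 3, a_3 = 7/3, a_4 = 2, a_5 = 21/20


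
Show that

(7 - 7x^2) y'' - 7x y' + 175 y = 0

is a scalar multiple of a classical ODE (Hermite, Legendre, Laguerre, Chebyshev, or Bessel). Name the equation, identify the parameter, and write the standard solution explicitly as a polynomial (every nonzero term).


All three coefficients share the factor 7; dividing through by 7 gives  (1 - x^2) y'' - x y' + 25 y = 0.
This matches the Chebyshev equation (1 - x^2) y'' - x y' + n^2 y = 0 (note the -x y' term, not -2x y') with n^2 = 25, so n = 5; the polynomial solution is T_5(x).
With y = sum_k a_k x^k, matching x^k gives (k+2)(k+1) a_{k+2} = (k^2 - n^2) a_k = (k - 5)(k + 5) a_k. The right side vanishes at k = 5, so the series with the parity of 5 terminates at degree 5.
Standard normalization: leading coefficient of T_n is 2^(n-1), so a_5 = 2^4 = 16. Work downward with a_k = (k+1)(k+2) a_{k+2} / ((k - 5)(k + 5)):
  a_3 = (4)(5)(16) / ((3 - 5)(3 + 5)) = 320/(-16) = -20
  a_1 = (2)(3)(-20) / ((1 - 5)(1 + 5)) = -120/(-24) = 5
Hence T_5(x) = 16 x^5 - 20 x^3 + 5 x.

T_5(x); series = 16 x^5 - 20 x^3 + 5 x


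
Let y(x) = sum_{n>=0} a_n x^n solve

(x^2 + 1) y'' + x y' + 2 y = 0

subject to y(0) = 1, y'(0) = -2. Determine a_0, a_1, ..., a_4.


Ansatz: y(x) = sum_{n>=0} a_n x^n, so y'(x) = sum_{n>=1} n a_n x^(n-1) and y''(x) = sum_{n>=2} n(n-1) a_n x^(n-2).
Substitute into P(x) y'' + Q(x) y' + R(x) y = 0 with P(x) = x^2 + 1, Q(x) = x, R(x) = 2, and match powers of x.
Initial conditions: a_0 = 1, a_1 = -2.
Setting the coefficient of each power of x to zero and solving order by order (substituting the coefficients already found):
  x^0: 2 a_2 + 2 a_0 = 0  ->  2 a_2 = -2 a_0 = -2  ->  a_2 = -1
  x^1: 6 a_3 + 3 a_1 = 0  ->  6 a_3 = -3 a_1 = 6  ->  a_3 = 1
  x^2: 12 a_4 + 6 a_2 = 0  ->  12 a_4 = -6 a_2 = 6  ->  a_4 = 1/2
Truncated series: y(x) = 1 - 2 x - x^2 + x^3 + (1/2) x^4 + O(x^5).

a_0 = 1; a_1 = -2; a_2 = -1; a_3 = 1; a_4 = 1/2


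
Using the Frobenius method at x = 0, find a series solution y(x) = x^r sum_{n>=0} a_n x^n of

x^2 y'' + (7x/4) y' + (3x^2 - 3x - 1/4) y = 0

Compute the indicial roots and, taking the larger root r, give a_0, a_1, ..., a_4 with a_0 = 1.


Write in Frobenius form y'' + (p(x)/x) y' + (q(x)/x^2) y = 0:
  p(x) = 7/4,  q(x) = 3x^2 - 3x - 1/4.
Indicial equation: r(r-1) + (7/4) r + (-1/4) = 0 -> roots r_1 = 1/4, r_2 = -1.
Take r = r_1 = 1/4. Let y(x) = x^r sum_{n>=0} a_n x^n with a_0 = 1.
Substitute y = x^r sum a_n x^n and match x^{r+n}. The recurrence is
  D(n) a_n - 3 a_{n-1} + 3 a_{n-2} = 0,  where D(n) = (r+n)(r+n-1) + (7/4)(r+n) + (-1/4).
  a_n = [3 a_{n-1} - 3 a_{n-2}] / D(n).
Since the indicial polynomial factors as (r - r_1)(r - r_2), D(n) = (r_1 + n - r_1)(r_1 + n - r_2) = n(n + 5/4).
Evaluating step by step (a_0 = 1):
  n = 1: D(1) = 1(1 + 5/4) = 9/4; numerator = 3(1) = 3; a_1 = (3)/(9/4) = 4/3
  n = 2: D(2) = 2(2 + 5/4) = 13/2; numerator = 3(4/3) - 3(1) = 1; a_2 = (1)/(13/2) = 2/13
  n = 3: D(3) = 3(3 + 5/4) = 51/4; numerator = 3(2/13) - 3(4/3) = -46/13; a_3 = (-46/13)/(51/4) = -184/663
  n = 4: D(4) = 4(4 + 5/4) = 21; numerator = 3(-184/663) - 3(2/13) = -22/17; a_4 = (-22/17)/(21) = -22/357

r = 1/4; a_0 = 1; a_1 = 4/3; a_2 = 2/13; a_3 = -184/663; a_4 = -22/357


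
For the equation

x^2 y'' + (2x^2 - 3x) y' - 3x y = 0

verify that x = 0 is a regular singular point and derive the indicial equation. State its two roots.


Divide by x^2 to reach normal form y'' + P_1(x) y' + P_2(x) y = 0 with P_1(x) = 2 - 3/x and P_2(x) = -3/x.
x = 0 is a singular point because the y'-coefficient 2 - 3/x has a pole at x = 0 and the y-coefficient -3/x has a pole at x = 0.
It is a regular singular point because x P_1(x) = p(x) = 2x - 3 and x^2 P_2(x) = q(x) = -3x are polynomials, hence analytic at x = 0.
p(0) = -3,  q(0) = 0.
Indicial equation: r(r-1) + p(0) r + q(0) = 0, i.e. r^2 + (p(0) - 1) r + q(0) = 0, i.e. r^2 - 4 r = 0.
Discriminant: (-4)^2 - 4(0) = 16, so r = (4 ± 4)/2.
Solving: r_1 = 4, r_2 = 0.

indicial: r^2 - 4 r = 0; roots r_1 = 4, r_2 = 0


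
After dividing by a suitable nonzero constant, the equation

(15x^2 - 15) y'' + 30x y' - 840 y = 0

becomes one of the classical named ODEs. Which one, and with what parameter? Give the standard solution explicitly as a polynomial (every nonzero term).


All three coefficients share the factor -15; dividing through by -15 gives  (1 - x^2) y'' - 2x y' + 56 y = 0.
This matches the Legendre equation (1 - x^2) y'' - 2x y' + n(n+1) y = 0 (note the -2x y' term) with n(n+1) = 56, so n = 7; the polynomial solution is P_7(x).
With y = sum_k a_k x^k, matching x^k gives (k+2)(k+1) a_{k+2} = [k(k+1) - n(n+1)] a_k = (k - 7)(k + 8) a_k. The right side vanishes at k = 7, so the series with the parity of 7 terminates at degree 7.
Standard normalization (P_n(1) = 1): leading coefficient (2n)!/(2^n (n!)^2) = 87178291200/(128*25401600) = 429/16, so a_7 = 429/16. Work downward with a_k = (k+1)(k+2) a_{k+2} / ((k - 7)(k + 8)):
  a_5 = (6)(7)(429/16) / ((5 - 7)(5 + 8)) = (9009/8)/(-26) = -693/16
  a_3 = (4)(5)(-693/16) / ((3 - 7)(3 + 8)) = (-3465/4)/(-44) = 315/16
  a_1 = (2)(3)(315/16) / ((1 - 7)(1 + 8)) = (945/8)/(-54) = -35/16
Hence P_7(x) = 429 x^7/16 - 693 x^5/16 + 315 x^3/16 - 35 x/16.

P_7(x); series = 429 x^7/16 - 693 x^5/16 + 315 x^3/16 - 35 x/16


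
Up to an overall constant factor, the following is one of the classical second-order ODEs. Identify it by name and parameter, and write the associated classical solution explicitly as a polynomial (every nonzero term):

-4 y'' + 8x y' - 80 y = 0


All three coefficients share the factor -4; dividing through by -4 gives  y'' - 2x y' + 20 y = 0.
This matches the Hermite equation y'' - 2x y' + 2n y = 0 with 2n = 20, so n = 10; the polynomial solution is H_10(x).
With y = sum_k a_k x^k, matching x^k gives (k+2)(k+1) a_{k+2} = 2(k - n) a_k = 2(k - 10) a_k. The right side vanishes at k = 10, so the series with the parity of 10 terminates at degree 10.
Standard normalization: leading coefficient of H_n is 2^n, so a_10 = 2^10 = 1024. Work downward with a_k = (k+1)(k+2) a_{k+2} / (2(k - n)):
  a_8 = (9)(10)(1024) / (2(8 - 10)) = 92160/(-4) = -23040
  a_6 = (7)(8)(-23040) / (2(6 - 10)) = -1290240/(-8) = 161280
  a_4 = (5)(6)(161280) / (2(4 - 10)) = 4838400/(-12) = -403200
  a_2 = (3)(4)(-403200) / (2(2 - 10)) = -4838400/(-16) = 302400
  a_0 = (1)(2)(302400) / (2(0 - 10)) = 604800/(-20) = -30240
Hence H_10(x) = 1024 x^10 - 23040 x^8 + 161280 x^6 - 403200 x^4 + 302400 x^2 - 30240.

H_10(x); series = 1024 x^10 - 23040 x^8 + 161280 x^6 - 403200 x^4 + 302400 x^2 - 30240


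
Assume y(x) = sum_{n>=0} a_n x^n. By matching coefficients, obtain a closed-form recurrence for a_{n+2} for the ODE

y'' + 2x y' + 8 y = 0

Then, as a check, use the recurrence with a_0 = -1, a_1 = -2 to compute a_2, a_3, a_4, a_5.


Substitute y = sum_n a_n x^n.
y''(x) has coefficient (n+2)(n+1) a_{n+2} at x^n;
2 x y'(x) has coefficient 2 n a_n at x^n (shift);
8 y(x) has coefficient 8 a_n at x^n.
Matching x^n: (n+2)(n+1) a_{n+2} + (2n + 8) a_n = 0.
Thus a_{n+2} = (-2n - 8) / ((n+1)(n+2)) * a_n.

Check with a_0 = -1, a_1 = -2 (apply the recurrence for n = 0, 1, 2, 3): a_0 = -1, a_1 = -2, a_2 = 4, a_3 = 10/3, a_4 = -4, a_5 = -7/3.

a_(n+2) = (-2n - 8) / ((n+1)(n+2)) * a_n; check: a_0 = -1, a_1 = -2, a_2 = 4, a_3 = 10/3, a_4 = -4, a_5 = -7/3


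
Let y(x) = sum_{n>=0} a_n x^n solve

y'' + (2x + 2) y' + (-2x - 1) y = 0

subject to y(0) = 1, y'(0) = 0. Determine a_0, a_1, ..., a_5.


Ansatz: y(x) = sum_{n>=0} a_n x^n, so y'(x) = sum_{n>=1} n a_n x^(n-1) and y''(x) = sum_{n>=2} n(n-1) a_n x^(n-2).
Substitute into P(x) y'' + Q(x) y' + R(x) y = 0 with P(x) = 1, Q(x) = 2x + 2, R(x) = -2x - 1, and match powers of x.
Initial conditions: a_0 = 1, a_1 = 0.
Setting the coefficient of each power of x to zero and solving order by order (substituting the coefficients already found):
  x^0: 2 a_2 + 2 a_1 - a_0 = 0  ->  2 a_2 = -2 a_1 + a_0 = 1  ->  a_2 = 1/2
  x^1: 6 a_3 + 4 a_2 + a_1 - 2 a_0 = 0  ->  6 a_3 = -4 a_2 - a_1 + 2 a_0 = 0  ->  a_3 = 0
  x^2: 12 a_4 + 6 a_3 + 3 a_2 - 2 a_1 = 0  ->  12 a_4 = -6 a_3 - 3 a_2 + 2 a_1 = -3/2  ->  a_4 = -1/8
  x^3: 20 a_5 + 8 a_4 + 5 a_3 - 2 a_2 = 0  ->  20 a_5 = -8 a_4 - 5 a_3 + 2 a_2 = 2  ->  a_5 = 1/10
Truncated series: y(x) = 1 + (1/2) x^2 - (1/8) x^4 + (1/10) x^5 + O(x^6).

a_0 = 1; a_1 = 0; a_2 = 1/2; a_3 = 0; a_4 = -1/8; a_5 = 1/10


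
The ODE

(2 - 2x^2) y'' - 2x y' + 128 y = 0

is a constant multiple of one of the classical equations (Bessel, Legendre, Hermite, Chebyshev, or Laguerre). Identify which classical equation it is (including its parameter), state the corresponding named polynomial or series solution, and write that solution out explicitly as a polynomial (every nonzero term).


All three coefficients share the factor 2; dividing through by 2 gives  (1 - x^2) y'' - x y' + 64 y = 0.
This matches the Chebyshev equation (1 - x^2) y'' - x y' + n^2 y = 0 (note the -x y' term, not -2x y') with n^2 = 64, so n = 8; the polynomial solution is T_8(x).
With y = sum_k a_k x^k, matching x^k gives (k+2)(k+1) a_{k+2} = (k^2 - n^2) a_k = (k - 8)(k + 8) a_k. The right side vanishes at k = 8, so the series with the parity of 8 terminates at degree 8.
Standard normalization: leading coefficient of T_n is 2^(n-1), so a_8 = 2^7 = 128. Work downward with a_k = (k+1)(k+2) a_{k+2} / ((k - 8)(k + 8)):
  a_6 = (7)(8)(128) / ((6 - 8)(6 + 8)) = 7168/(-28) = -256
  a_4 = (5)(6)(-256) / ((4 - 8)(4 + 8)) = -7680/(-48) = 160
  a_2 = (3)(4)(160) / ((2 - 8)(2 + 8)) = 1920/(-60) = -32
  a_0 = (1)(2)(-32) / ((0 - 8)(0 + 8)) = -64/(-64) = 1
Hence T_8(x) = 128 x^8 - 256 x^6 + 160 x^4 - 32 x^2 + 1.

T_8(x); series = 128 x^8 - 256 x^6 + 160 x^4 - 32 x^2 + 1


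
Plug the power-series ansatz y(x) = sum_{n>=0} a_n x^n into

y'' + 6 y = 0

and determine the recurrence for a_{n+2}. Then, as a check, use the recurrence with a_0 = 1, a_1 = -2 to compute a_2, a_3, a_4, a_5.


Substitute y = sum_n a_n x^n into y'' + (const) y = 0.
y''(x) = sum_{n>=0} (n+2)(n+1) a_{n+2} x^n.
The ODE becomes sum_n [(n+2)(n+1) a_{n+2} + 6 a_n] x^n = 0.
Setting each coefficient to zero gives the recurrence:
  (n+2)(n+1) a_{n+2} + 6 a_n = 0,
  a_{n+2} = -6 / ((n+1)(n+2)) a_n.

Check with a_0 = 1, a_1 = -2 (apply the recurrence for n = 0, 1, 2, 3): a_0 = 1, a_1 = -2, a_2 = -3, a_3 = 2, a_4 = 3/2, a_5 = -3/5.

a_{n+2} = -6/((n+1)(n+2)) * a_n; check: a_0 = 1, a_1 = -2, a_2 = -3, a_3 = 2, a_4 = 3/2, a_5 = -3/5


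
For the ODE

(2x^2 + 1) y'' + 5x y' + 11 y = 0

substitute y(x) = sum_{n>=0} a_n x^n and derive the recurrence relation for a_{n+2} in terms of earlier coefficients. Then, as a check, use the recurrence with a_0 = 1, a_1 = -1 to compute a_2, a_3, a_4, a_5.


Substitute y = sum_n a_n x^n.
(1 + 2 x^2) y'' contributes (n+2)(n+1) a_{n+2} + 2 n(n-1) a_n at x^n.
5 x y'(x) contributes 5 n a_n at x^n.
11 y(x) contributes 11 a_n at x^n.
Matching x^n: (n+2)(n+1) a_{n+2} + (2 n(n-1) + 5 n + 11) a_n = 0.
Thus a_{n+2} = (-2 n(n-1) - 5 n - 11) / ((n+1)(n+2)) * a_n.

Check with a_0 = 1, a_1 = -1 (apply the recurrence for n = 0, 1, 2, 3): a_0 = 1, a_1 = -1, a_2 = -11/2, a_3 = 8/3, a_4 = 275/24, a_5 = -76/15.

a_(n+2) = (-2 n(n-1) - 5 n - 11) / ((n+1)(n+2)) * a_n; check: a_0 = 1, a_1 = -1, a_2 = -11/2, a_3 = 8/3, a_4 = 275/24, a_5 = -76/15


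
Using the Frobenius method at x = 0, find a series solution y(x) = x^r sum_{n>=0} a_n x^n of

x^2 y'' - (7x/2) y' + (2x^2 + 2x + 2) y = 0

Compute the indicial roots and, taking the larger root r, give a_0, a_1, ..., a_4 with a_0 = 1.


Write in Frobenius form y'' + (p(x)/x) y' + (q(x)/x^2) y = 0:
  p(x) = -7/2,  q(x) = 2x^2 + 2x + 2.
Indicial equation: r(r-1) + (-7/2) r + (2) = 0 -> roots r_1 = 4, r_2 = 1/2.
Take r = r_1 = 4. Let y(x) = x^r sum_{n>=0} a_n x^n with a_0 = 1.
Substitute y = x^r sum a_n x^n and match x^{r+n}. The recurrence is
  D(n) a_n + 2 a_{n-1} + 2 a_{n-2} = 0,  where D(n) = (r+n)(r+n-1) + (-7/2)(r+n) + (2).
  a_n = [-2 a_{n-1} - 2 a_{n-2}] / D(n).
Since the indicial polynomial factors as (r - r_1)(r - r_2), D(n) = (r_1 + n - r_1)(r_1 + n - r_2) = n(n + 7/2).
Evaluating step by step (a_0 = 1):
  n = 1: D(1) = 1(1 + 7/2) = 9/2; numerator = -2(1) = -2; a_1 = (-2)/(9/2) = -4/9
  n = 2: D(2) = 2(2 + 7/2) = 11; numerator = -2(-4/9) - 2(1) = -10/9; a_2 = (-10/9)/(11) = -10/99
  n = 3: D(3) = 3(3 + 7/2) = 39/2; numerator = -2(-10/99) - 2(-4/9) = 12/11; a_3 = (12/11)/(39/2) = 8/143
  n = 4: D(4) = 4(4 + 7/2) = 30; numerator = -2(8/143) - 2(-10/99) = 116/1287; a_4 = (116/1287)/(30) = 58/19305

r = 4; a_0 = 1; a_1 = -4/9; a_2 = -10/99; a_3 = 8/143; a_4 = 58/19305
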